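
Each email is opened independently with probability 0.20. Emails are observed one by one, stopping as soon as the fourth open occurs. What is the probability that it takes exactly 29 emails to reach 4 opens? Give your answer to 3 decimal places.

0.020

Y = trial on which the fourth success occurs; negative binomial, r=4, p=0.20.
P(Y=29) = C(28,3) · p^4 · (1−p)^25
= 3276 · 0.0016 · 0.0037779 = 0.01980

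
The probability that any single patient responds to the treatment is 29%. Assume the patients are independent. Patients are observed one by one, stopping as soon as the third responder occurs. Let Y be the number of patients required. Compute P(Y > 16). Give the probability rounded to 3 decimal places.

Needing more than 16 patients ⇔ fewer than 3 successes in the first 16. With X ~ Binomial(16, 0.29), P(Y > 16) = P(X ≤ 2).
  k=0: C(16,0)·0.29^0·0.71^16 = 0.00417
  k=1: C(16,1)·0.29^1·0.71^15 = 0.02725
  k=2: C(16,2)·0.29^2·0.71^14 = 0.08348
P(X ≤ 2) = 0.11490

0.115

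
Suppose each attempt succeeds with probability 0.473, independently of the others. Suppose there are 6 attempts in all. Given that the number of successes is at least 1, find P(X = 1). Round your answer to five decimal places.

X ~ Binomial(6, 0.473). Want P(X=1 | X≥1) = P(X=1) / P(X≥1).
P(X=1) = C(6,1)·0.473^1·0.527^5 = 0.1153627
P(X≥1) = 1 − 0.0214222 = 0.9785778
Ratio = 0.1153627 / 0.9785778 = 0.1178881

0.11789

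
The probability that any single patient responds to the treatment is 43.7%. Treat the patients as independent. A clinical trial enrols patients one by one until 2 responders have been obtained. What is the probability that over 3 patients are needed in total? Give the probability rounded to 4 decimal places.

0.5940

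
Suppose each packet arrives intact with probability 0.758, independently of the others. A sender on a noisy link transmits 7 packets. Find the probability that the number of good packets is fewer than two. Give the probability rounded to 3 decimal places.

X ~ Binomial(7, 0.758); P(X ≤ 1) = Σ C(7,k) p^k (1−p)^(7−k) over k:
  k=0: C(7,0)·0.758^0·0.242^7 = 0.00005
  k=1: C(7,1)·0.758^1·0.242^6 = 0.00107
Total = 0.00111

0.001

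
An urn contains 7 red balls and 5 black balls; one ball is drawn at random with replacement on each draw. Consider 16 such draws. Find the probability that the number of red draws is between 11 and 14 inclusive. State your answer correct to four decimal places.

X ~ Binomial(16, 0.583333); P(11 ≤ X ≤ 14) = Σ C(16,k) p^k (1−p)^(16−k) over k:
  k=11: C(16,11)·0.583333^11·0.416667^5 = 0.145986
  k=12: C(16,12)·0.583333^12·0.416667^4 = 0.085158
  k=13: C(16,13)·0.583333^13·0.416667^3 = 0.036684
  k=14: C(16,14)·0.583333^14·0.416667^2 = 0.011005
Total = 0.278833

0.2788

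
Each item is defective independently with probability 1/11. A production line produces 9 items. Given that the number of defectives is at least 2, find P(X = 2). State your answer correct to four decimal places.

X ~ Binomial(9, 0.090909). Want P(X=2 | X≥2) = P(X=2) / P(X≥2).
P(X=2) = C(9,2)·0.090909^2·0.909091^7 = 0.152675
P(X≥2) = 1 − 0.424098 − 0.381688 = 0.194215
Ratio = 0.152675 / 0.194215 = 0.786116

0.7861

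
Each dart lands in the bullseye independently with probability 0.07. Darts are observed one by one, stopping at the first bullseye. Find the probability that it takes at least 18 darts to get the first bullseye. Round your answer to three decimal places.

0.291

Y = number of darts to the first success; geometric, p = 0.07.
P(Y > 17) = P(first 17 all fail) = (1−p)^17 = 0.29121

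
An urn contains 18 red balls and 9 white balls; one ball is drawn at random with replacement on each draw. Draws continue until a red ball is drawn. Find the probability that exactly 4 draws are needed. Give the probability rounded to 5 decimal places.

0.02469

Geometric (trials to first success), p = 0.666667.
P(Y = 4) = (1−p)^3 · p = 0.037037 · 0.666667 = 0.0246914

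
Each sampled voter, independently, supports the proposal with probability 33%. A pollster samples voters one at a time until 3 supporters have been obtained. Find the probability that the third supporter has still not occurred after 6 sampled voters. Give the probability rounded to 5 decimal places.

0.68695

Needing more than 6 sampled voters ⇔ fewer than 3 successes in the first 6. With X ~ Binomial(6, 0.33), P(Y > 6) = P(X ≤ 2).
  k=0: C(6,0)·0.33^0·0.67^6 = 0.0904584
  k=1: C(6,1)·0.33^1·0.67^5 = 0.2673248
  k=2: C(6,2)·0.33^2·0.67^4 = 0.3291686
P(X ≤ 2) = 0.6869517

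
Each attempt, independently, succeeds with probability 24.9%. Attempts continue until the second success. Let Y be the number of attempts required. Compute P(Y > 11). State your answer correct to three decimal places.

Needing more than 11 attempts ⇔ fewer than 2 successes in the first 11. With X ~ Binomial(11, 0.249), P(Y > 11) = P(X ≤ 1).
  k=0: C(11,0)·0.249^0·0.751^11 = 0.04286
  k=1: C(11,1)·0.249^1·0.751^10 = 0.15631
P(X ≤ 1) = 0.19917

0.199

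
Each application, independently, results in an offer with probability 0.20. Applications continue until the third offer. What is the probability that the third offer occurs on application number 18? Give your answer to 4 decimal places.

Y = trial on which the third success occurs; negative binomial, r=3, p=0.20.
P(Y=18) = C(17,2) · p^3 · (1−p)^15
= 136 · 0.008 · 0.035184 = 0.038281

0.0383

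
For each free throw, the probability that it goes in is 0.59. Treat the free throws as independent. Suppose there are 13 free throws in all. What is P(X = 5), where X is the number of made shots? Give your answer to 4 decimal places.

0.0735

X ~ Binomial(n=13, p=0.59).
P(X=5) = C(13,5) · p^5 · (1−p)^8
= 1287 · 0.071492 · 0.00079849 = 0.073470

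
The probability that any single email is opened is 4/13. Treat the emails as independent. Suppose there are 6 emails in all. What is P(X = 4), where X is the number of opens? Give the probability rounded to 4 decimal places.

0.0644

X ~ Binomial(n=6, p=0.307692).
P(X=4) = C(6,4) · p^4 · (1−p)^2
= 15 · 0.0089633 · 0.47929 = 0.064440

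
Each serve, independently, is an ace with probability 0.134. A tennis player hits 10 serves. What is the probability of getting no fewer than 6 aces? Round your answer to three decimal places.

0.001

X ~ Binomial(10, 0.134); P(X ≥ 6) = Σ C(10,k) p^k (1−p)^(10−k) over k:
  k=6: C(10,6)·0.134^6·0.866^4 = 0.00068
  k=7: C(10,7)·0.134^7·0.866^3 = 0.00006
  k=8: C(10,8)·0.134^8·0.866^2 = 0.00000
  k=9: C(10,9)·0.134^9·0.866^1 = 0.00000
  k=10: C(10,10)·0.134^10·0.866^0 = 0.00000
Total = 0.00075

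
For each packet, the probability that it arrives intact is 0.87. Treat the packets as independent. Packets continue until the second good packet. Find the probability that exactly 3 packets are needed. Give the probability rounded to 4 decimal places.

Y = trial on which the second success occurs; negative binomial, r=2, p=0.87.
P(Y=3) = C(2,1) · p^2 · (1−p)^1
= 2 · 0.7569 · 0.13 = 0.196794

0.1968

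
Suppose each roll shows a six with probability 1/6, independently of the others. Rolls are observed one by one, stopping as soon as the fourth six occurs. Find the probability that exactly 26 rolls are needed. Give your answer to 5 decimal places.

0.03215

Y = trial on which the fourth success occurs; negative binomial, r=4, p=0.166667.
P(Y=26) = C(25,3) · p^4 · (1−p)^22
= 2300 · 0.0007716 · 0.018114 = 0.0321466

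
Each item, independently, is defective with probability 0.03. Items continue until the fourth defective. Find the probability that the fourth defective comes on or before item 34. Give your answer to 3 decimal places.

0.018

Finishing within 34 items ⇔ at least 4 successes in the first 34. With X ~ Binomial(34, 0.03), P(Y ≤ 34) = 1 − P(X ≤ 3).
  k=0: C(34,0)·0.03^0·0.97^34 = 0.35501
  k=1: C(34,1)·0.03^1·0.97^33 = 0.37331
  k=2: C(34,2)·0.03^2·0.97^32 = 0.19050
  k=3: C(34,3)·0.03^3·0.97^31 = 0.06285
1 − 0.98167 = 0.01833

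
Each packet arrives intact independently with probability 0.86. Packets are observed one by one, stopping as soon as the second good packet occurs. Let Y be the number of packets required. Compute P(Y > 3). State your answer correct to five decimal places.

Needing more than 3 packets ⇔ fewer than 2 successes in the first 3. With X ~ Binomial(3, 0.86), P(Y > 3) = P(X ≤ 1).
  k=0: C(3,0)·0.86^0·0.14^3 = 0.0027440
  k=1: C(3,1)·0.86^1·0.14^2 = 0.0505680
P(X ≤ 1) = 0.0533120

0.05331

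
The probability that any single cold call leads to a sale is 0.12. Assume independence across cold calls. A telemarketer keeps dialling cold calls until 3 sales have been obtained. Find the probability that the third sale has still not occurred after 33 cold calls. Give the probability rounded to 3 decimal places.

Needing more than 33 cold calls ⇔ fewer than 3 successes in the first 33. With X ~ Binomial(33, 0.12), P(Y > 33) = P(X ≤ 2).
  k=0: C(33,0)·0.12^0·0.88^33 = 0.01472
  k=1: C(33,1)·0.12^1·0.88^32 = 0.06624
  k=2: C(33,2)·0.12^2·0.88^31 = 0.14453
P(X ≤ 2) = 0.22549

0.225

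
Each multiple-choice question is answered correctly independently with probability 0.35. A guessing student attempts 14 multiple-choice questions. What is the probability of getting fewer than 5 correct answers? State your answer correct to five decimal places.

0.42272

X ~ Binomial(14, 0.35); P(X ≤ 4) = Σ C(14,k) p^k (1−p)^(14−k) over k:
  k=0: C(14,0)·0.35^0·0.65^14 = 0.0024032
  k=1: C(14,1)·0.35^1·0.65^13 = 0.0181163
  k=2: C(14,2)·0.35^2·0.65^12 = 0.0634071
  k=3: C(14,3)·0.35^3·0.65^11 = 0.1365691
  k=4: C(14,4)·0.35^4·0.65^10 = 0.2022273
Total = 0.4227230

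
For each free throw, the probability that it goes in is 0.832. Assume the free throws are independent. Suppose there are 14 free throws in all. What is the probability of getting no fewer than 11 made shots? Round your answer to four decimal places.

X ~ Binomial(14, 0.832); P(X ≥ 11) = Σ C(14,k) p^k (1−p)^(14−k) over k:
  k=11: C(14,11)·0.832^11·0.168^3 = 0.228237
  k=12: C(14,12)·0.832^12·0.168^2 = 0.282579
  k=13: C(14,13)·0.832^13·0.168^1 = 0.215298
  k=14: C(14,14)·0.832^14·0.168^0 = 0.076160
Total = 0.802274

0.8023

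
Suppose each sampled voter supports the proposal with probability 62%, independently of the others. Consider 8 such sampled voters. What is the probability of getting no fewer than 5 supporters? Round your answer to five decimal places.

X ~ Binomial(8, 0.62); P(X ≥ 5) = Σ C(8,k) p^k (1−p)^(8−k) over k:
  k=5: C(8,5)·0.62^5·0.38^3 = 0.2815122
  k=6: C(8,6)·0.62^6·0.38^2 = 0.2296547
  k=7: C(8,7)·0.62^7·0.38^1 = 0.1070571
  k=8: C(8,8)·0.62^8·0.38^0 = 0.0218340
Total = 0.6400580

0.64006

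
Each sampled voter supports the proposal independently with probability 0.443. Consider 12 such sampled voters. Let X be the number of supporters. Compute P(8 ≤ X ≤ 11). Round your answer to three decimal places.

0.102

X ~ Binomial(12, 0.443); P(8 ≤ X ≤ 11) = Σ C(12,k) p^k (1−p)^(12−k) over k:
  k=8: C(12,8)·0.443^8·0.557^4 = 0.07067
  k=9: C(12,9)·0.443^9·0.557^3 = 0.02498
  k=10: C(12,10)·0.443^10·0.557^2 = 0.00596
  k=11: C(12,11)·0.443^11·0.557^1 = 0.00086
Total = 0.10248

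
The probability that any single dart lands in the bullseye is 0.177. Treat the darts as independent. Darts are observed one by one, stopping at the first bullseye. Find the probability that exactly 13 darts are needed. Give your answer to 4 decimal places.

0.0171

Geometric (trials to first success), p = 0.177.
P(Y = 13) = (1−p)^12 · p = 0.09656 · 0.177 = 0.017091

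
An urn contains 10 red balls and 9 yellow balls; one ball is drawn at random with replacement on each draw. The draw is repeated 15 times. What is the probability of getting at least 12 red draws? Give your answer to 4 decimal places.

X ~ Binomial(15, 0.526316); P(X ≥ 12) = Σ C(15,k) p^k (1−p)^(15−k) over k:
  k=12: C(15,12)·0.526316^12·0.473684^3 = 0.021849
  k=13: C(15,13)·0.526316^13·0.473684^2 = 0.005602
  k=14: C(15,14)·0.526316^14·0.473684^1 = 0.000889
  k=15: C(15,15)·0.526316^15·0.473684^0 = 0.000066
Total = 0.028407

0.0284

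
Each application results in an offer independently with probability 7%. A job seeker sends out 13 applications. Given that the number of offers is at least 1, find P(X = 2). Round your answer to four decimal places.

X ~ Binomial(13, 0.07). Want P(X=2 | X≥1) = P(X=2) / P(X≥1).
P(X=2) = C(13,2)·0.07^2·0.93^11 = 0.172030
P(X≥1) = 1 − 0.389295 = 0.610705
Ratio = 0.172030 / 0.610705 = 0.281690

0.2817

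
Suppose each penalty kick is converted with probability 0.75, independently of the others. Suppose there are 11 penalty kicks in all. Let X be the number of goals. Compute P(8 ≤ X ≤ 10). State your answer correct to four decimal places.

0.6711

X ~ Binomial(11, 0.75); P(8 ≤ X ≤ 10) = Σ C(11,k) p^k (1−p)^(11−k) over k:
  k=8: C(11,8)·0.75^8·0.25^3 = 0.258104
  k=9: C(11,9)·0.75^9·0.25^2 = 0.258104
  k=10: C(11,10)·0.75^10·0.25^1 = 0.154862
Total = 0.671069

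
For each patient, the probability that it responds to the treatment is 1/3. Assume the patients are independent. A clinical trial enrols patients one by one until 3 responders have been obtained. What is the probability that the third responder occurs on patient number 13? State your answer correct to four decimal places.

0.0424

Y = trial on which the third success occurs; negative binomial, r=3, p=0.333333.
P(Y=13) = C(12,2) · p^3 · (1−p)^10
= 66 · 0.037037 · 0.017342 = 0.042390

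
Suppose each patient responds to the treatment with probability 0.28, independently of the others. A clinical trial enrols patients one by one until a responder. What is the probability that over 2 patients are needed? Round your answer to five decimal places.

0.51840

Y = number of patients to the first success; geometric, p = 0.28.
P(Y > 2) = P(first 2 all fail) = (1−p)^2 = 0.5184000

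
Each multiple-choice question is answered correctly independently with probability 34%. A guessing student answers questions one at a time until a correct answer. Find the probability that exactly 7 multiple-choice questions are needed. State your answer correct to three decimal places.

0.028

Geometric (trials to first success), p = 0.34.
P(Y = 7) = (1−p)^6 · p = 0.082654 · 0.34 = 0.02810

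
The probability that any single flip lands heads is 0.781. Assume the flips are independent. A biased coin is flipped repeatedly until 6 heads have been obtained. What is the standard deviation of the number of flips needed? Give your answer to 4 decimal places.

Y = total flips until the sixth success; negative binomial with r=6, p=0.781.
SD(Y) = √[r(1−p)/p²] = √(2.154236) = 1.467732

1.4677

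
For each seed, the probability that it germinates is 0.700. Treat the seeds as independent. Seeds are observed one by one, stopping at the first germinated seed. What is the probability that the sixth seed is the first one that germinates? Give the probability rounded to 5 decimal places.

0.00170

Geometric (trials to first success), p = 0.70.
P(Y = 6) = (1−p)^5 · p = 0.00243 · 0.70 = 0.0017010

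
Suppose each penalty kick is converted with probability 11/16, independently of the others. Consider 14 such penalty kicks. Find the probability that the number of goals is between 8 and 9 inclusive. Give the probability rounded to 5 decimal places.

0.34431

X ~ Binomial(14, 0.6875); P(8 ≤ X ≤ 9) = Σ C(14,k) p^k (1−p)^(14−k) over k:
  k=8: C(14,8)·0.6875^8·0.3125^6 = 0.1395845
  k=9: C(14,9)·0.6875^9·0.3125^5 = 0.2047239
Total = 0.3443083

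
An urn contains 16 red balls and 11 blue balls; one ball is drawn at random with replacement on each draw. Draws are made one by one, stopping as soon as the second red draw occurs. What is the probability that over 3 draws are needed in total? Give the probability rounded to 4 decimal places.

Needing more than 3 draws ⇔ fewer than 2 successes in the first 3. With X ~ Binomial(3, 0.592593), P(Y > 3) = P(X ≤ 1).
  k=0: C(3,0)·0.592593^0·0.407407^3 = 0.067622
  k=1: C(3,1)·0.592593^1·0.407407^2 = 0.295077
P(X ≤ 1) = 0.362699

0.3627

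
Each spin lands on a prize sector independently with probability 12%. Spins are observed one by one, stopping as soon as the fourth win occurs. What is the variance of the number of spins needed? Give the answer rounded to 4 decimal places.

Y = total spins until the fourth success; negative binomial with r=4, p=0.12.
Var(Y) = r(1−p)/p² = 4·0.88 / 0.12² = 244.444444

244.4444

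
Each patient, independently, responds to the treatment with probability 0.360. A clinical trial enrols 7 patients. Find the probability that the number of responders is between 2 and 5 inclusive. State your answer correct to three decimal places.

0.772

X ~ Binomial(7, 0.36); P(2 ≤ X ≤ 5) = Σ C(7,k) p^k (1−p)^(7−k) over k:
  k=2: C(7,2)·0.36^2·0.64^5 = 0.29223
  k=3: C(7,3)·0.36^3·0.64^4 = 0.27397
  k=4: C(7,4)·0.36^4·0.64^3 = 0.15411
  k=5: C(7,5)·0.36^5·0.64^2 = 0.05201
Total = 0.77231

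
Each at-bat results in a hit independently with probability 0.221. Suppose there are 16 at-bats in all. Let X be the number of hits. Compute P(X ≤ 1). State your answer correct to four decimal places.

X ~ Binomial(16, 0.221); P(X ≤ 1) = Σ C(16,k) p^k (1−p)^(16−k) over k:
  k=0: C(16,0)·0.221^0·0.779^16 = 0.018391
  k=1: C(16,1)·0.221^1·0.779^15 = 0.083478
Total = 0.101869

0.1019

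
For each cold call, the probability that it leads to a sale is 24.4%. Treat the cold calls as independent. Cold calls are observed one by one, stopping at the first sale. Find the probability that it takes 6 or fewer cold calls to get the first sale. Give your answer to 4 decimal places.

0.8133

Y = number of cold calls to the first success; geometric, p = 0.244.
P(Y ≤ 6) = 1 − (1−p)^6 = 1 − 0.186694 = 0.813306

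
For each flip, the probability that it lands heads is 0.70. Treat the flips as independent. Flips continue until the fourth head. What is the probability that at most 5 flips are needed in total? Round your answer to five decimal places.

0.52822

Finishing within 5 flips ⇔ at least 4 successes in the first 5. With X ~ Binomial(5, 0.70), P(Y ≤ 5) = 1 − P(X ≤ 3).
  k=0: C(5,0)·0.70^0·0.30^5 = 0.0024300
  k=1: C(5,1)·0.70^1·0.30^4 = 0.0283500
  k=2: C(5,2)·0.70^2·0.30^3 = 0.1323000
  k=3: C(5,3)·0.70^3·0.30^2 = 0.3087000
1 − 0.4717800 = 0.5282200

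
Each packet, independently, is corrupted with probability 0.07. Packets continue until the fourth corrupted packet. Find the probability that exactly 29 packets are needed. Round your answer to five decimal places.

Y = trial on which the fourth success occurs; negative binomial, r=4, p=0.07.
P(Y=29) = C(28,3) · p^4 · (1−p)^25
= 3276 · 2.401e-05 · 0.16296 = 0.0128177

0.01282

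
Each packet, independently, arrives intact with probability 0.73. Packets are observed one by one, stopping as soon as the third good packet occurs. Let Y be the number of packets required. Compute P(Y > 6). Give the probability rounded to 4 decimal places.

Needing more than 6 packets ⇔ fewer than 3 successes in the first 6. With X ~ Binomial(6, 0.73), P(Y > 6) = P(X ≤ 2).
  k=0: C(6,0)·0.73^0·0.27^6 = 0.000387
  k=1: C(6,1)·0.73^1·0.27^5 = 0.006285
  k=2: C(6,2)·0.73^2·0.27^4 = 0.042481
P(X ≤ 2) = 0.049153

0.0492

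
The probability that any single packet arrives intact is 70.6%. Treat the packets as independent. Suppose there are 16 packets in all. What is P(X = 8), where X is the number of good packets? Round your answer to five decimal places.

0.04434

X ~ Binomial(n=16, p=0.706).
P(X=8) = C(16,8) · p^8 · (1−p)^8
= 12870 · 0.061722 · 5.5819e-05 = 0.0443399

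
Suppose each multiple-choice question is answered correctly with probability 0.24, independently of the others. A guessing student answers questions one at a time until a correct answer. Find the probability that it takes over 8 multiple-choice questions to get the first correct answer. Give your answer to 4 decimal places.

Y = number of multiple-choice questions to the first success; geometric, p = 0.24.
P(Y > 8) = P(first 8 all fail) = (1−p)^8 = 0.111303

0.1113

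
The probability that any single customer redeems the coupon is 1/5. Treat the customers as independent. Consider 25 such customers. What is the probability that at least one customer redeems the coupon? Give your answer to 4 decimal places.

0.9962

P(at least one) = 1 − P(none) = 1 − (1 − 0.20)^25
= 1 − 0.003778 = 0.996222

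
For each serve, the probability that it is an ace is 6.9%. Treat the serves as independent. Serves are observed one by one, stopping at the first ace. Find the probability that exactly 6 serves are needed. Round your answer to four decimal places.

0.0483

Geometric (trials to first success), p = 0.069.
P(Y = 6) = (1−p)^5 · p = 0.69944 · 0.069 = 0.048261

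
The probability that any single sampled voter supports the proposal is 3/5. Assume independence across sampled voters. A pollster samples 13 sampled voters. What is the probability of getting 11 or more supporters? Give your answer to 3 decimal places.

X ~ Binomial(13, 0.60); P(X ≥ 11) = Σ C(13,k) p^k (1−p)^(13−k) over k:
  k=11: C(13,11)·0.60^11·0.40^2 = 0.04528
  k=12: C(13,12)·0.60^12·0.40^1 = 0.01132
  k=13: C(13,13)·0.60^13·0.40^0 = 0.00131
Total = 0.05790

0.058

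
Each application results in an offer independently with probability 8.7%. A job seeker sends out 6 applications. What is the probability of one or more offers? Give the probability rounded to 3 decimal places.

P(at least one) = 1 − P(none) = 1 − (1 − 0.087)^6
= 1 − 0.57919 = 0.42081

0.421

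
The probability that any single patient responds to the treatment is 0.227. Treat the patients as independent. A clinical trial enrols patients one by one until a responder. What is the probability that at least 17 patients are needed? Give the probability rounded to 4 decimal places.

0.0163

Y = number of patients to the first success; geometric, p = 0.227.
P(Y > 16) = P(first 16 all fail) = (1−p)^16 = 0.016251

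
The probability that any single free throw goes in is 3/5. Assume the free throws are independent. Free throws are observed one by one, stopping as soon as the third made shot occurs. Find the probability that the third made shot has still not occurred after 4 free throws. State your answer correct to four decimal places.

Needing more than 4 free throws ⇔ fewer than 3 successes in the first 4. With X ~ Binomial(4, 0.60), P(Y > 4) = P(X ≤ 2).
  k=0: C(4,0)·0.60^0·0.40^4 = 0.025600
  k=1: C(4,1)·0.60^1·0.40^3 = 0.153600
  k=2: C(4,2)·0.60^2·0.40^2 = 0.345600
P(X ≤ 2) = 0.524800

0.5248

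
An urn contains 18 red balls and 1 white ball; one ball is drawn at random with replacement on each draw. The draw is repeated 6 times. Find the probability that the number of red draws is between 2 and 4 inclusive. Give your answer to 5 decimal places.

0.03605

X ~ Binomial(6, 0.947368); P(2 ≤ X ≤ 4) = Σ C(6,k) p^k (1−p)^(6−k) over k:
  k=2: C(6,2)·0.947368^2·0.052632^4 = 0.0001033
  k=3: C(6,3)·0.947368^3·0.052632^3 = 0.0024793
  k=4: C(6,4)·0.947368^4·0.052632^2 = 0.0334703
Total = 0.0360529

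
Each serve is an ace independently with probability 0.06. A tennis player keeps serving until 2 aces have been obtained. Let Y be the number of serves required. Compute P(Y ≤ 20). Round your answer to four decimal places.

0.3395

Finishing within 20 serves ⇔ at least 2 successes in the first 20. With X ~ Binomial(20, 0.06), P(Y ≤ 20) = 1 − P(X ≤ 1).
  k=0: C(20,0)·0.06^0·0.94^20 = 0.290106
  k=1: C(20,1)·0.06^1·0.94^19 = 0.370348
1 − 0.660455 = 0.339545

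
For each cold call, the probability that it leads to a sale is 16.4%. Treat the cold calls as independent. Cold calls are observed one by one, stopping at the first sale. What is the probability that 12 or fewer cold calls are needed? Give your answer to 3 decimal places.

0.883

Y = number of cold calls to the first success; geometric, p = 0.164.
P(Y ≤ 12) = 1 − (1−p)^12 = 1 − 0.11654 = 0.88346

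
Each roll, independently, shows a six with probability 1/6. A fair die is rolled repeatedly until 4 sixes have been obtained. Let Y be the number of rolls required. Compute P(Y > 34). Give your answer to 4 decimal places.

0.1587

Needing more than 34 rolls ⇔ fewer than 4 successes in the first 34. With X ~ Binomial(34, 0.166667), P(Y > 34) = P(X ≤ 3).
  k=0: C(34,0)·0.166667^0·0.833333^34 = 0.002032
  k=1: C(34,1)·0.166667^1·0.833333^33 = 0.013815
  k=2: C(34,2)·0.166667^2·0.833333^32 = 0.045589
  k=3: C(34,3)·0.166667^3·0.833333^31 = 0.097257
P(X ≤ 3) = 0.158692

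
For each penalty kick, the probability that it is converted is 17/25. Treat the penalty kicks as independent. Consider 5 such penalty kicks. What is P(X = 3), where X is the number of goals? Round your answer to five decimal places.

X ~ Binomial(n=5, p=0.68).
P(X=3) = C(5,3) · p^3 · (1−p)^2
= 10 · 0.31443 · 0.1024 = 0.3219784

0.32198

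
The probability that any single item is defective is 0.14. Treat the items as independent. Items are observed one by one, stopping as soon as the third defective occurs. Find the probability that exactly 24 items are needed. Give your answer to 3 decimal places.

Y = trial on which the third success occurs; negative binomial, r=3, p=0.14.
P(Y=24) = C(23,2) · p^3 · (1−p)^21
= 253 · 0.002744 · 0.042118 = 0.02924

0.029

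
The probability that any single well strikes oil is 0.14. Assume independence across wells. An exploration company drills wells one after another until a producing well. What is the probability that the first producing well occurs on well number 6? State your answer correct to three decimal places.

0.066

Geometric (trials to first success), p = 0.14.
P(Y = 6) = (1−p)^5 · p = 0.47043 · 0.14 = 0.06586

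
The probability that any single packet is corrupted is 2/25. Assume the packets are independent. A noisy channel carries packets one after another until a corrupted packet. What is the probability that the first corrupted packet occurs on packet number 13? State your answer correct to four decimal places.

0.0294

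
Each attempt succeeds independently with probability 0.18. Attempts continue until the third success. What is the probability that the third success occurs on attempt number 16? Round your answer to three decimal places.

0.046

Y = trial on which the third success occurs; negative binomial, r=3, p=0.18.
P(Y=16) = C(15,2) · p^3 · (1−p)^13
= 105 · 0.005832 · 0.075784 = 0.04641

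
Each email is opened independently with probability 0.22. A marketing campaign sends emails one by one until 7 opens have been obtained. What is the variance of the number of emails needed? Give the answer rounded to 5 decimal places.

Y = total emails until the seventh success; negative binomial with r=7, p=0.22.
Var(Y) = r(1−p)/p² = 7·0.78 / 0.22² = 112.8099174

112.80992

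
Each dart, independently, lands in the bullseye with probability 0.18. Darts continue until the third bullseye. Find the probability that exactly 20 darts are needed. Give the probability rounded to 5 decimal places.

Y = trial on which the third success occurs; negative binomial, r=3, p=0.18.
P(Y=20) = C(19,2) · p^3 · (1−p)^17
= 171 · 0.005832 · 0.034264 = 0.0341703

0.03417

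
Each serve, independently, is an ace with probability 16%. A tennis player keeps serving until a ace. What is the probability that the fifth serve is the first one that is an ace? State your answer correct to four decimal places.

Geometric (trials to first success), p = 0.16.
P(Y = 5) = (1−p)^4 · p = 0.49787 · 0.16 = 0.079659

0.0797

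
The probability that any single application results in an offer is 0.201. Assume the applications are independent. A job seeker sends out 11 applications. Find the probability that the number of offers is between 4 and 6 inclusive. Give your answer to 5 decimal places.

X ~ Binomial(11, 0.201); P(4 ≤ X ≤ 6) = Σ C(11,k) p^k (1−p)^(11−k) over k:
  k=4: C(11,4)·0.201^4·0.799^7 = 0.1119762
  k=5: C(11,5)·0.201^5·0.799^6 = 0.0394369
  k=6: C(11,6)·0.201^6·0.799^5 = 0.0099209
Total = 0.1613340

0.16133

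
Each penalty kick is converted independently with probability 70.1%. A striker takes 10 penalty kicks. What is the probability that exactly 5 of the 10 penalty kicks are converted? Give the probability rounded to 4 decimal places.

0.1019

X ~ Binomial(n=10, p=0.701).
P(X=5) = C(10,5) · p^5 · (1−p)^5
= 252 · 0.16927 · 0.0023898 = 0.101940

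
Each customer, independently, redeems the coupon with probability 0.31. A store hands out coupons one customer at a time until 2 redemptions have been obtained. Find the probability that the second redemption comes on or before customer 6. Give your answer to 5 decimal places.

Finishing within 6 customers ⇔ at least 2 successes in the first 6. With X ~ Binomial(6, 0.31), P(Y ≤ 6) = 1 − P(X ≤ 1).
  k=0: C(6,0)·0.31^0·0.69^6 = 0.1079182
  k=1: C(6,1)·0.31^1·0.69^5 = 0.2909098
1 − 0.3988280 = 0.6011720

0.60117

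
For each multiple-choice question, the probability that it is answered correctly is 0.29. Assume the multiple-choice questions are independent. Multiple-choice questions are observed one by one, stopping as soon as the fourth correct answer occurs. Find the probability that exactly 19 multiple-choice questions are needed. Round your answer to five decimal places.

0.03390

Y = trial on which the fourth success occurs; negative binomial, r=4, p=0.29.
P(Y=19) = C(18,3) · p^4 · (1−p)^15
= 816 · 0.0070728 · 0.0058732 = 0.0338967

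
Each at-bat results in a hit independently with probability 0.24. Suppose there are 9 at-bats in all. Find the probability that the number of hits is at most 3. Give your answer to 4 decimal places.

X ~ Binomial(9, 0.24); P(X ≤ 3) = Σ C(9,k) p^k (1−p)^(9−k) over k:
  k=0: C(9,0)·0.24^0·0.76^9 = 0.084591
  k=1: C(9,1)·0.24^1·0.76^8 = 0.240416
  k=2: C(9,2)·0.24^2·0.76^7 = 0.303683
  k=3: C(9,3)·0.24^3·0.76^6 = 0.223766
Total = 0.852455

0.8525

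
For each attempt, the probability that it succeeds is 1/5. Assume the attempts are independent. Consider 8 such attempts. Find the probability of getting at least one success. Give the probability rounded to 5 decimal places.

0.83223

P(at least one) = 1 − P(none) = 1 − (1 − 0.20)^8
= 1 − 0.1677722 = 0.8322278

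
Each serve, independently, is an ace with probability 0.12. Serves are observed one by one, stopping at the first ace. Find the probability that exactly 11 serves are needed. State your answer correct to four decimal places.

0.0334

Geometric (trials to first success), p = 0.12.
P(Y = 11) = (1−p)^10 · p = 0.2785 · 0.12 = 0.033420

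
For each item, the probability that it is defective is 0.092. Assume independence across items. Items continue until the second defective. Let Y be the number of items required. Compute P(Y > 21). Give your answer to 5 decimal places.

0.41213

Needing more than 21 items ⇔ fewer than 2 successes in the first 21. With X ~ Binomial(21, 0.092), P(Y > 21) = P(X ≤ 1).
  k=0: C(21,0)·0.092^0·0.908^21 = 0.1317658
  k=1: C(21,1)·0.092^1·0.908^20 = 0.2803652
P(X ≤ 1) = 0.4121310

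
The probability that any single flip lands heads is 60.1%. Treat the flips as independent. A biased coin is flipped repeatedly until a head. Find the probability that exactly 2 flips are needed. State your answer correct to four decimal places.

Geometric (trials to first success), p = 0.601.
P(Y = 2) = (1−p)^1 · p = 0.399 · 0.601 = 0.239799

0.2398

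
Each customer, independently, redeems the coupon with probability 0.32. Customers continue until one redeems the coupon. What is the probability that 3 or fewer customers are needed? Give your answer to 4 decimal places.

0.6856

Y = number of customers to the first success; geometric, p = 0.32.
P(Y ≤ 3) = 1 − (1−p)^3 = 1 − 0.314432 = 0.685568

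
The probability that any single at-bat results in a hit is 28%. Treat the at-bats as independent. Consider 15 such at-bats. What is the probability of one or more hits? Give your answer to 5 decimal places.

0.99276

P(at least one) = 1 − P(none) = 1 − (1 − 0.28)^15
= 1 − 0.0072442 = 0.9927558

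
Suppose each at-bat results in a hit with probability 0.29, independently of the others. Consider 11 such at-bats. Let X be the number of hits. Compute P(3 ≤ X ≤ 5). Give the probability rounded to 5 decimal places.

0.59354

X ~ Binomial(11, 0.29); P(3 ≤ X ≤ 5) = Σ C(11,k) p^k (1−p)^(11−k) over k:
  k=3: C(11,3)·0.29^3·0.71^8 = 0.2598632
  k=4: C(11,4)·0.29^4·0.71^7 = 0.2122826
  k=5: C(11,5)·0.29^5·0.71^6 = 0.1213898
Total = 0.5935355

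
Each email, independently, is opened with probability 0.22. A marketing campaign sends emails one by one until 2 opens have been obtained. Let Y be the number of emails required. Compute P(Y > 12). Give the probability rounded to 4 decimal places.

Needing more than 12 emails ⇔ fewer than 2 successes in the first 12. With X ~ Binomial(12, 0.22), P(Y > 12) = P(X ≤ 1).
  k=0: C(12,0)·0.22^0·0.78^12 = 0.050715
  k=1: C(12,1)·0.22^1·0.78^11 = 0.171650
P(X ≤ 1) = 0.222365

0.2224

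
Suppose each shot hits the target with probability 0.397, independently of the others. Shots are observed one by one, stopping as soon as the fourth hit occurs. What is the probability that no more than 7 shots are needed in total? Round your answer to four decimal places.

Finishing within 7 shots ⇔ at least 4 successes in the first 7. With X ~ Binomial(7, 0.397), P(Y ≤ 7) = 1 − P(X ≤ 3).
  k=0: C(7,0)·0.397^0·0.603^7 = 0.028988
  k=1: C(7,1)·0.397^1·0.603^6 = 0.133596
  k=2: C(7,2)·0.397^2·0.603^5 = 0.263868
  k=3: C(7,3)·0.397^3·0.603^4 = 0.289540
1 − 0.715992 = 0.284008

0.2840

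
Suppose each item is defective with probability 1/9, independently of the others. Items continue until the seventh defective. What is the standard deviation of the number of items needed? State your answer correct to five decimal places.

22.44994

Y = total items until the seventh success; negative binomial with r=7, p=0.111111.
SD(Y) = √[r(1−p)/p²] = √(504.0000000) = 22.4499443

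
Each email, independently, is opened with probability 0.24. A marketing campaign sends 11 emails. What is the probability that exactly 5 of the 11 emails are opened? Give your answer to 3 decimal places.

0.071

X ~ Binomial(n=11, p=0.24).
P(X=5) = C(11,5) · p^5 · (1−p)^6
= 462 · 0.00079626 · 0.1927 = 0.07089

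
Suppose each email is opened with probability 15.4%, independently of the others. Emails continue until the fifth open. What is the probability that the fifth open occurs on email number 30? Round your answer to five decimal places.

Y = trial on which the fifth success occurs; negative binomial, r=5, p=0.154.
P(Y=30) = C(29,4) · p^5 · (1−p)^25
= 23751 · 8.6617e-05 · 0.015285 = 0.0314445

0.03144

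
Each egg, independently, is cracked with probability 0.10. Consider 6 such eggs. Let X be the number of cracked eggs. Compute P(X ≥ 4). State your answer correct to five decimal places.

X ~ Binomial(6, 0.10); P(X ≥ 4) = Σ C(6,k) p^k (1−p)^(6−k) over k:
  k=4: C(6,4)·0.10^4·0.90^2 = 0.0012150
  k=5: C(6,5)·0.10^5·0.90^1 = 0.0000540
  k=6: C(6,6)·0.10^6·0.90^0 = 0.0000010
Total = 0.0012700

0.00127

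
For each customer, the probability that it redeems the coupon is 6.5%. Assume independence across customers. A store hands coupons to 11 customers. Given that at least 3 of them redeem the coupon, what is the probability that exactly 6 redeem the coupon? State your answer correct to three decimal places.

X ~ Binomial(11, 0.065). Want P(X=6 | X≥3) = P(X=6) / P(X≥3).
P(X=6) = C(11,6)·0.065^6·0.935^5 = 0.00002
P(X≥3) = 1 − 0.47745 − 0.36511 − 0.12691 = 0.03053
Ratio = 0.00002 / 0.03053 = 0.00082

0.001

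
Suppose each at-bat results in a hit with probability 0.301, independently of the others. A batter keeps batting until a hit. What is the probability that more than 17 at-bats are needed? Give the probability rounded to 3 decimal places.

0.002

Y = number of at-bats to the first success; geometric, p = 0.301.
P(Y > 17) = P(first 17 all fail) = (1−p)^17 = 0.00227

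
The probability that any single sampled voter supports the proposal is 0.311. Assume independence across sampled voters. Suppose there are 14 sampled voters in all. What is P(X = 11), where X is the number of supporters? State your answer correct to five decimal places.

0.00031

X ~ Binomial(n=14, p=0.311).
P(X=11) = C(14,11) · p^11 · (1−p)^3
= 364 · 2.6325e-06 · 0.32708 = 0.0003134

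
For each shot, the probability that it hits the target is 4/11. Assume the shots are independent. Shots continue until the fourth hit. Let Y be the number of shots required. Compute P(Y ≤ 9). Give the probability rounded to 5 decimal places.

Finishing within 9 shots ⇔ at least 4 successes in the first 9. With X ~ Binomial(9, 0.363636), P(Y ≤ 9) = 1 − P(X ≤ 3).
  k=0: C(9,0)·0.363636^0·0.636364^9 = 0.0171139
  k=1: C(9,1)·0.363636^1·0.636364^8 = 0.0880142
  k=2: C(9,2)·0.363636^2·0.636364^7 = 0.2011753
  k=3: C(9,3)·0.363636^3·0.636364^6 = 0.2682337
1 − 0.5745370 = 0.4254630

0.42546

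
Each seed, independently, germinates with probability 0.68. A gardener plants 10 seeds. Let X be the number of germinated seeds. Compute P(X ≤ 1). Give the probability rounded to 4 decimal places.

X ~ Binomial(10, 0.68); P(X ≤ 1) = Σ C(10,k) p^k (1−p)^(10−k) over k:
  k=0: C(10,0)·0.68^0·0.32^10 = 0.000011
  k=1: C(10,1)·0.68^1·0.32^9 = 0.000239
Total = 0.000251

0.0003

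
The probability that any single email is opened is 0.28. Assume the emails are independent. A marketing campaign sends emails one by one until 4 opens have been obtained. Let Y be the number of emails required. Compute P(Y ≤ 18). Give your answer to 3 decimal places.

0.786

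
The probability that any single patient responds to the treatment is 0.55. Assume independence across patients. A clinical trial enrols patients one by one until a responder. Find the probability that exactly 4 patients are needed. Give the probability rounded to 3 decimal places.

Geometric (trials to first success), p = 0.55.
P(Y = 4) = (1−p)^3 · p = 0.091125 · 0.55 = 0.05012

0.050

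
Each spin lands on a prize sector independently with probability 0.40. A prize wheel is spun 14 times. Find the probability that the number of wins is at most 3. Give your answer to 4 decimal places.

0.1243

X ~ Binomial(14, 0.40); P(X ≤ 3) = Σ C(14,k) p^k (1−p)^(14−k) over k:
  k=0: C(14,0)·0.40^0·0.60^14 = 0.000784
  k=1: C(14,1)·0.40^1·0.60^13 = 0.007314
  k=2: C(14,2)·0.40^2·0.60^12 = 0.031694
  k=3: C(14,3)·0.40^3·0.60^11 = 0.084517
Total = 0.124309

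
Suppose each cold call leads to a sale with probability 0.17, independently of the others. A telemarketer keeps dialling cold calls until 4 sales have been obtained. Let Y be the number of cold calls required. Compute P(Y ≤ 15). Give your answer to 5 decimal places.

Finishing within 15 cold calls ⇔ at least 4 successes in the first 15. With X ~ Binomial(15, 0.17), P(Y ≤ 15) = 1 − P(X ≤ 3).
  k=0: C(15,0)·0.17^0·0.83^15 = 0.0611183
  k=1: C(15,1)·0.17^1·0.83^14 = 0.1877731
  k=2: C(15,2)·0.17^2·0.83^13 = 0.2692169
  k=3: C(15,3)·0.17^3·0.83^12 = 0.2389435
1 − 0.7570519 = 0.2429481

0.24295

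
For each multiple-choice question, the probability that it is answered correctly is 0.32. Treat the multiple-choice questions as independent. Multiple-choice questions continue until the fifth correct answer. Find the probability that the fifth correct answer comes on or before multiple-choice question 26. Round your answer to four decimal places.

0.9519

Finishing within 26 multiple-choice questions ⇔ at least 5 successes in the first 26. With X ~ Binomial(26, 0.32), P(Y ≤ 26) = 1 − P(X ≤ 4).
  k=0: C(26,0)·0.32^0·0.68^26 = 0.000044
  k=1: C(26,1)·0.32^1·0.68^25 = 0.000541
  k=2: C(26,2)·0.32^2·0.68^24 = 0.003180
  k=3: C(26,3)·0.32^3·0.68^23 = 0.011971
  k=4: C(26,4)·0.32^4·0.68^22 = 0.032392
1 − 0.048127 = 0.951873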